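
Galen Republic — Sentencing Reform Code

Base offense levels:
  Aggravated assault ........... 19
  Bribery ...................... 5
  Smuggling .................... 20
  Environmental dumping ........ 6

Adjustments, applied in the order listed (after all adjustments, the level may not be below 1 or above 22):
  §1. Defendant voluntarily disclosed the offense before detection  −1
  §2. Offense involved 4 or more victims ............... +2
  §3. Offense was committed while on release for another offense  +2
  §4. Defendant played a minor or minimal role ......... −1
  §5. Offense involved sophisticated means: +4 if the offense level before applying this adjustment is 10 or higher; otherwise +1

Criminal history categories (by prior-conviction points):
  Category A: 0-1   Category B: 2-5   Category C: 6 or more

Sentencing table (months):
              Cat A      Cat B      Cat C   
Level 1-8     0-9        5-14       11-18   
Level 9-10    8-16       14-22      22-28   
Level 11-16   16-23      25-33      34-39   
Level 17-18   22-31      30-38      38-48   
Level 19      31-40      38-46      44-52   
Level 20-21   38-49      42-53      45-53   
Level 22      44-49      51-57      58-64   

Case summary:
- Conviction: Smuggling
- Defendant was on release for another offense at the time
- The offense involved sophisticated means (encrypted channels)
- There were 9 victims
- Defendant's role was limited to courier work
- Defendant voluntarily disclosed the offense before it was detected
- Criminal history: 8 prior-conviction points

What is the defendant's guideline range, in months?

58-64 months

Base offense level for smuggling: 20.
§1 applies: 20 − 1 = 19.
§2 applies: 19 + 2 = 21.
§3 applies: 21 + 2 = 23.
§4 applies: 23 − 1 = 22.
§5 applies (level before this adjustment is 22 ≥ 10, so +4): 22 + 4 = 26.
Level 26 exceeds the maximum of 22; capped at 22.
Final offense level: 22.
Criminal history: 8 prior points → Category C (6+).
Level 22 falls in the 22 band.
Grid: Level 22 × Category C = 58-64 months.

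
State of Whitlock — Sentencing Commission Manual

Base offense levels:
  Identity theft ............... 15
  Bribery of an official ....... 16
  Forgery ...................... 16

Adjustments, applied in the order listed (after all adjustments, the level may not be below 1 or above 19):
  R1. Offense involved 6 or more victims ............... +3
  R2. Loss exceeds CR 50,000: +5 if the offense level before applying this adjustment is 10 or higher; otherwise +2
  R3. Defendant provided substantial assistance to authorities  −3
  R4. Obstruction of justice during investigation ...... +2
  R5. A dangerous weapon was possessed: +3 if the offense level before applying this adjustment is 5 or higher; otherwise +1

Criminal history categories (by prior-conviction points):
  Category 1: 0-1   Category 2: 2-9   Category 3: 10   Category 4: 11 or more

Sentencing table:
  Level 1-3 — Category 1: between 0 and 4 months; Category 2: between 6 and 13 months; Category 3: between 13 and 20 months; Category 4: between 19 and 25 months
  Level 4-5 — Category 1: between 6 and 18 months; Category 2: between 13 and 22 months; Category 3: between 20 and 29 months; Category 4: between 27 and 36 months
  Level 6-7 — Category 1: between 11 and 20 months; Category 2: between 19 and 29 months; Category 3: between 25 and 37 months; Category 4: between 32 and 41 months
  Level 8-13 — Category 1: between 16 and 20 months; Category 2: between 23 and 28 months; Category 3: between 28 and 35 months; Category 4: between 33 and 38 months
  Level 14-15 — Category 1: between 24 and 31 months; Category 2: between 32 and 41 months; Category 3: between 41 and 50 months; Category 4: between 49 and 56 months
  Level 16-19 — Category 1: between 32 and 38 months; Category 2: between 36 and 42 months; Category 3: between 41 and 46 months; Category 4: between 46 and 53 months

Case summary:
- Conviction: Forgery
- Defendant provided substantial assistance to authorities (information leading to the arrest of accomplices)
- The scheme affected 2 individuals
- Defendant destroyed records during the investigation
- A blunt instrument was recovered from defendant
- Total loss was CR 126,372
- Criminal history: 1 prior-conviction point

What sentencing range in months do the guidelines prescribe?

32-38 months

Base offense level for forgery: 16.
R2 applies (level before this adjustment is 16 ≥ 10, so +5): 16 + 5 = 21.
R3 applies: 21 − 3 = 18.
R4 applies: 18 + 2 = 20.
R5 applies (level before this adjustment is 20 ≥ 5, so +3): 20 + 3 = 23.
Level 23 exceeds the maximum of 19; capped at 19.
Final offense level: 19.
Criminal history: 1 prior point → Category 1 (0-1).
Level 19 falls in the 16-19 band.
Grid: Level 16-19 × Category 1 = 32-38 months.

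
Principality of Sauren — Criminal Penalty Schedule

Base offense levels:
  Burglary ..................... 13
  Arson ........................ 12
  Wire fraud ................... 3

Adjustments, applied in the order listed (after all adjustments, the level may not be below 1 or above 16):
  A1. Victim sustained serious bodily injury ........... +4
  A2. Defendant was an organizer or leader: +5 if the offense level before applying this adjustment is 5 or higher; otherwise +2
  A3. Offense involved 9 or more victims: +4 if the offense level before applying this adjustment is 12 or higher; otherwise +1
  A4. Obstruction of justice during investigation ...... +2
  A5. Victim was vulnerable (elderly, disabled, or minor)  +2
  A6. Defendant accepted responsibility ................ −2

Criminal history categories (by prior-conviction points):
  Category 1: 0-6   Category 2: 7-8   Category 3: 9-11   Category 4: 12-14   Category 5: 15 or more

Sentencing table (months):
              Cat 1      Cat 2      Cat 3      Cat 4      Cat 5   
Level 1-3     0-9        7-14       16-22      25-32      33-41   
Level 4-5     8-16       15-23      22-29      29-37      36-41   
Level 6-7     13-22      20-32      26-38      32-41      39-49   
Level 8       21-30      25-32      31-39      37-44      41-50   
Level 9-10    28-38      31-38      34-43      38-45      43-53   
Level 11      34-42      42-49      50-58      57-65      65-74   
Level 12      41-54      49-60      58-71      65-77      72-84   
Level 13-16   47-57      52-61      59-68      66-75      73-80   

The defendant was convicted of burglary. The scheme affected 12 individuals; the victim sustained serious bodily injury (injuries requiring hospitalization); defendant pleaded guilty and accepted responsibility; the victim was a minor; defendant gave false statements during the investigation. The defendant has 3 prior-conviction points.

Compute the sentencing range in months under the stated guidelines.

47-57 months

Base offense level for burglary: 13.
A1 applies: 13 + 4 = 17.
A2 does not apply.
A3 applies (level before this adjustment is 17 ≥ 12, so +4): 17 + 4 = 21.
A4 applies: 21 + 2 = 23.
A5 applies: 23 + 2 = 25.
A6 applies: 25 − 2 = 23.
Level 23 exceeds the maximum of 16; capped at 16.
Final offense level: 16.
Criminal history: 3 prior points → Category 1 (0-6).
Level 16 falls in the 13-16 band.
Grid: Level 13-16 × Category 1 = 47-57 months.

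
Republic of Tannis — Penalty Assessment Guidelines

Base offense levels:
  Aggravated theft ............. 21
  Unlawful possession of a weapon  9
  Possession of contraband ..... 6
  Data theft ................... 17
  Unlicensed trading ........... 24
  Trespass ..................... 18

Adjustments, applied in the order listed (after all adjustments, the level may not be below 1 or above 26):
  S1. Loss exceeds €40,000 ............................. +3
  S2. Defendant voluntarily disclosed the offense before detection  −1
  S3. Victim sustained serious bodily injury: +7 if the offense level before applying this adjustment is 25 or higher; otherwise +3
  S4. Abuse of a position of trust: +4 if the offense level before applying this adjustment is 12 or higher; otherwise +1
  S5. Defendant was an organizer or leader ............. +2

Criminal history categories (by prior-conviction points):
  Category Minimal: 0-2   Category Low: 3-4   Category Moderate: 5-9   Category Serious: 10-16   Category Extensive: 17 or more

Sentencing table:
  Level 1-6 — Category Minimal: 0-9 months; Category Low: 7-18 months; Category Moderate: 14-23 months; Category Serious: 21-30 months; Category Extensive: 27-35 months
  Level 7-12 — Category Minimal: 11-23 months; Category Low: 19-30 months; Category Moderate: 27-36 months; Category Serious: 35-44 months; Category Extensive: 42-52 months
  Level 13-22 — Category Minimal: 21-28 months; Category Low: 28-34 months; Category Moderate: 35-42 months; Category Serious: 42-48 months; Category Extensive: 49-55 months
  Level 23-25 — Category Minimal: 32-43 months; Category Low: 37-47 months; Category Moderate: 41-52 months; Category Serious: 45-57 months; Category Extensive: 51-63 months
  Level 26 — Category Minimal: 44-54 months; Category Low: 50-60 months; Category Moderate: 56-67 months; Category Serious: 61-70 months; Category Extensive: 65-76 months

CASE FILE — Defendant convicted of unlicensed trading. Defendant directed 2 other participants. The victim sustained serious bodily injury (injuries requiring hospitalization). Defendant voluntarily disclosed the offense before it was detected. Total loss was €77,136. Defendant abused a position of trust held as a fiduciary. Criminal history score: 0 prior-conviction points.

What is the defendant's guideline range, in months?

44-54 months

Base offense level for unlicensed trading: 24.
S1 applies: 24 + 3 = 27.
S2 applies: 27 − 1 = 26.
S3 applies (level before this adjustment is 26 ≥ 25, so +7): 26 + 7 = 33.
S4 applies (level before this adjustment is 33 ≥ 12, so +4): 33 + 4 = 37.
S5 applies: 37 + 2 = 39.
Level 39 exceeds the maximum of 26; capped at 26.
Final offense level: 26.
Criminal history: 0 prior points → Category Minimal (0-2).
Level 26 falls in the 26 band.
Grid: Level 26 × Category Minimal = 44-54 months.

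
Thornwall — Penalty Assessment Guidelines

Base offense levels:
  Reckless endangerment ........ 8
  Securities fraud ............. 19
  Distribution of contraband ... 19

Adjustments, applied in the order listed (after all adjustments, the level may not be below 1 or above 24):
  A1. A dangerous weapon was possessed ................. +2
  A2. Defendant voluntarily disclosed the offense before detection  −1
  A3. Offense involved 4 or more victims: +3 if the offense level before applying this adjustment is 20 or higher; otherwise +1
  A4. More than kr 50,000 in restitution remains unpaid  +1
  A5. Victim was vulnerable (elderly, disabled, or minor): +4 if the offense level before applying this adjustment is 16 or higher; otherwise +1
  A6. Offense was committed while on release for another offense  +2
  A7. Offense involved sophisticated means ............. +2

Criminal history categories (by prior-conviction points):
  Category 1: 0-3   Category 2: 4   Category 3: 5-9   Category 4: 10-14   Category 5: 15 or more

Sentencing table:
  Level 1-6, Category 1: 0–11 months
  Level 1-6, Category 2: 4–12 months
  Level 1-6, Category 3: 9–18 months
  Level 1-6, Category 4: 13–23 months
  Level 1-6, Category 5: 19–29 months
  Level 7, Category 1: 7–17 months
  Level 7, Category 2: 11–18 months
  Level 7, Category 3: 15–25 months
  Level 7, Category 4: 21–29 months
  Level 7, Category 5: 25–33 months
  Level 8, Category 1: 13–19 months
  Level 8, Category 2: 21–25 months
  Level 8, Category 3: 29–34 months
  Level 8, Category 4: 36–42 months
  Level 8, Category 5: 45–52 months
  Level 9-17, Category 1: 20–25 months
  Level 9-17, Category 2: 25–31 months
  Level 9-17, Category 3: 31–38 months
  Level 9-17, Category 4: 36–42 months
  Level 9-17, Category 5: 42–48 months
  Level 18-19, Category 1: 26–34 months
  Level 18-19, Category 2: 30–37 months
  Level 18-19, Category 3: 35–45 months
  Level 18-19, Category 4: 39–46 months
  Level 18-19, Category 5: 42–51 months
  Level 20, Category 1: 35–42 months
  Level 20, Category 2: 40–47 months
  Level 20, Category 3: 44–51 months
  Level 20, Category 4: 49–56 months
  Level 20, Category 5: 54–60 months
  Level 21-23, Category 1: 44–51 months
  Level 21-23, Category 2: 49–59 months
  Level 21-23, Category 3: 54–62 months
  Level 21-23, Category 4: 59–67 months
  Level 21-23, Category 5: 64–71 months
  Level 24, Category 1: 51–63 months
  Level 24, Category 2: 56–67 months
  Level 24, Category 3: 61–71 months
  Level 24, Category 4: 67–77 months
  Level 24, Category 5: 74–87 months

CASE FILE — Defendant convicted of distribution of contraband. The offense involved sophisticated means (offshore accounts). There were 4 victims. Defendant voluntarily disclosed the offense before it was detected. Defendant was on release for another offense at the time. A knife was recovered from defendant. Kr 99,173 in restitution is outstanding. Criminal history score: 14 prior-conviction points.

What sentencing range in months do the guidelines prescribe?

Base offense level for distribution of contraband: 19.
A1 applies: 19 + 2 = 21.
A2 applies: 21 − 1 = 20.
A3 applies (level before this adjustment is 20 ≥ 20, so +3): 20 + 3 = 23.
A4 applies: 23 + 1 = 24.
A6 applies: 24 + 2 = 26.
A7 applies: 26 + 2 = 28.
Level 28 exceeds the maximum of 24; capped at 24.
Final offense level: 24.
Criminal history: 14 prior points → Category 4 (10-14).
Level 24 falls in the 24 band.
Grid: Level 24 × Category 4 = 67-77 months.

67-77 months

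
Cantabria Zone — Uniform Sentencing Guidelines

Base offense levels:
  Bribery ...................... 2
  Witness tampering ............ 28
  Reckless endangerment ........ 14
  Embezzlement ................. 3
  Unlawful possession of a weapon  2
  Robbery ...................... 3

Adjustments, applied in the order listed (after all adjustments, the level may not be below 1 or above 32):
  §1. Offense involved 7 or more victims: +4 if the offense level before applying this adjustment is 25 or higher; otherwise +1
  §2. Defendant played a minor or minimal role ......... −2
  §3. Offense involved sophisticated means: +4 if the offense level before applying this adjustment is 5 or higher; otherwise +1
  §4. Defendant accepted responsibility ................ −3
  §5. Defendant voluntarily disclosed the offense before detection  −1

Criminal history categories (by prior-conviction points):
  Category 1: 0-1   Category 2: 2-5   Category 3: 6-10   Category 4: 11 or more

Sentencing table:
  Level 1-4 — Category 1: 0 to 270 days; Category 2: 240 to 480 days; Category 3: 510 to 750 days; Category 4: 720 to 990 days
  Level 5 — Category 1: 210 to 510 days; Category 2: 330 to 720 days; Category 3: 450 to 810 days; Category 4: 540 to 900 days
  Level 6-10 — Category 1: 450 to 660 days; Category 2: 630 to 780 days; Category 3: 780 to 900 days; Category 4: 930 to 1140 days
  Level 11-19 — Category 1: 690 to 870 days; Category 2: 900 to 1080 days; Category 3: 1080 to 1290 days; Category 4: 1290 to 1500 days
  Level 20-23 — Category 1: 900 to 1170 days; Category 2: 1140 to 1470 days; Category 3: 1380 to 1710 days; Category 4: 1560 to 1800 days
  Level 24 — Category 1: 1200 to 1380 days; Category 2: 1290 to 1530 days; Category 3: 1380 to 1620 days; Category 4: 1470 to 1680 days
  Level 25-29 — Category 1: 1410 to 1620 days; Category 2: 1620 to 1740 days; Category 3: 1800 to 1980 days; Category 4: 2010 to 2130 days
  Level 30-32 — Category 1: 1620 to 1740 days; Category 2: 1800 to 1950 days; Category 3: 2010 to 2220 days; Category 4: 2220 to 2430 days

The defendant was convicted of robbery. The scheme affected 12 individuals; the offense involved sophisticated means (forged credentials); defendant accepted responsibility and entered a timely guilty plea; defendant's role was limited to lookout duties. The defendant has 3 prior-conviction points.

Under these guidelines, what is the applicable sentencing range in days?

240-480 days

Base offense level for robbery: 3.
§1 applies (level before this adjustment is 3 < 25, so +1): 3 + 1 = 4.
§2 applies: 4 − 2 = 2.
§3 applies (level before this adjustment is 2 < 5, so +1): 2 + 1 = 3.
§4 applies: 3 − 3 = 0.
Level 0 is below the minimum of 1; floored at 1.
Final offense level: 1.
Criminal history: 3 prior points → Category 2 (2-5).
Level 1 falls in the 1-4 band.
Grid: Level 1-4 × Category 2 = 240-480 days.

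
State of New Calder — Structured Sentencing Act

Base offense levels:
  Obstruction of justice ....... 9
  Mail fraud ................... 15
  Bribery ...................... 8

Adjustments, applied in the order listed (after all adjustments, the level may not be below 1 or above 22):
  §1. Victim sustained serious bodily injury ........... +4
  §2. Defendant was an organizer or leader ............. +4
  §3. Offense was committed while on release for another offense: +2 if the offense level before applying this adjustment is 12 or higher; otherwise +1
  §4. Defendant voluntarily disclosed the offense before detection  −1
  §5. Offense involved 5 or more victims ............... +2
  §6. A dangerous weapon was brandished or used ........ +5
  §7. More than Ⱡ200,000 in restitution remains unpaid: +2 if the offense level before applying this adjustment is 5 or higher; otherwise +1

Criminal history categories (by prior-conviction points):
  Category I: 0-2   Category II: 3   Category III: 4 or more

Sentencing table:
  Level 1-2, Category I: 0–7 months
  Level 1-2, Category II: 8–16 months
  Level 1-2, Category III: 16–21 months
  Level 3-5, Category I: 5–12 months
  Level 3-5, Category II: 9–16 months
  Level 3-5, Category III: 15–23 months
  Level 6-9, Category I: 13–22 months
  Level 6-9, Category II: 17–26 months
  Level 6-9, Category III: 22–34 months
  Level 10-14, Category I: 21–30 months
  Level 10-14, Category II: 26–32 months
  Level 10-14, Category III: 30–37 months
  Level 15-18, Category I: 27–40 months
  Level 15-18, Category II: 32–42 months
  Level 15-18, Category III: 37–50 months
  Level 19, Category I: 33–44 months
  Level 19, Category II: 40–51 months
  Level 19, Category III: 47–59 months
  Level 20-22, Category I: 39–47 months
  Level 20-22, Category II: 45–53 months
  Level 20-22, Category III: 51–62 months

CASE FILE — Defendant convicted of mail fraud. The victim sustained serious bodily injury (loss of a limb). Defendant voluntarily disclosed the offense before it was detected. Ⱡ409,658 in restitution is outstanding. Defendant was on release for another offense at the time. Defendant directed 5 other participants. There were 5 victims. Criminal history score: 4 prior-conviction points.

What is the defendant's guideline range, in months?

Base offense level for mail fraud: 15.
§1 applies: 15 + 4 = 19.
§2 applies: 19 + 4 = 23.
§3 applies (level before this adjustment is 23 ≥ 12, so +2): 23 + 2 = 25.
§4 applies: 25 − 1 = 24.
§5 applies: 24 + 2 = 26.
§7 applies (level before this adjustment is 26 ≥ 5, so +2): 26 + 2 = 28.
Level 28 exceeds the maximum of 22; capped at 22.
Final offense level: 22.
Criminal history: 4 prior points → Category III (4+).
Level 22 falls in the 20-22 band.
Grid: Level 20-22 × Category III = 51-62 months.

51-62 months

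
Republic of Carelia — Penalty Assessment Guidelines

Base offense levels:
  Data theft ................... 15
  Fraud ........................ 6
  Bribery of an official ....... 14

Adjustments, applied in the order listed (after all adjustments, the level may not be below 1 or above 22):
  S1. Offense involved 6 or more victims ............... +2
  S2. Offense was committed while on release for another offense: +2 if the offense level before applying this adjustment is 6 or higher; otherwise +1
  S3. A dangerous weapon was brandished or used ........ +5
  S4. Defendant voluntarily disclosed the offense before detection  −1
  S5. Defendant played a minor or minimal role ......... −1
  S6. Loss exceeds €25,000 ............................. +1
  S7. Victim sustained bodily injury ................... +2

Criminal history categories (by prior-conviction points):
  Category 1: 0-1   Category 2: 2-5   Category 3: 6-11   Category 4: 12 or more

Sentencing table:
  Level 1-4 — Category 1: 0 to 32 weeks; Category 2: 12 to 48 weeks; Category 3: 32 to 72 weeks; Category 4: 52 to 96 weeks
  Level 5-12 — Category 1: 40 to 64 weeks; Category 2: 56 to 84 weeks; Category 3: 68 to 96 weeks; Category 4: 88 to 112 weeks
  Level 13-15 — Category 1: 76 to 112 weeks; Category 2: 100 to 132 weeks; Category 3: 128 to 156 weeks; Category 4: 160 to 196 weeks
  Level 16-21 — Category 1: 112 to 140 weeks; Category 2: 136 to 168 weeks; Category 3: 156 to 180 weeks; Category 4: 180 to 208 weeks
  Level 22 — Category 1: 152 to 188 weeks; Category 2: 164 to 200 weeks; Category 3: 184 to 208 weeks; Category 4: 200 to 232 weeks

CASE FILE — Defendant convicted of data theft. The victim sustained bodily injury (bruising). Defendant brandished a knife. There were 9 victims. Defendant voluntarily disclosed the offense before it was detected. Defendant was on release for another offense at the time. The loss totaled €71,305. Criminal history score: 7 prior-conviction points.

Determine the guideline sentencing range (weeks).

Base offense level for data theft: 15.
S1 applies: 15 + 2 = 17.
S2 applies (level before this adjustment is 17 ≥ 6, so +2): 17 + 2 = 19.
S3 applies: 19 + 5 = 24.
S4 applies: 24 − 1 = 23.
S5 does not apply.
S6 applies: 23 + 1 = 24.
S7 applies: 24 + 2 = 26.
Level 26 exceeds the maximum of 22; capped at 22.
Final offense level: 22.
Criminal history: 7 prior points → Category 3 (6-11).
Level 22 falls in the 22 band.
Grid: Level 22 × Category 3 = 184-208 weeks.

184-208 weeks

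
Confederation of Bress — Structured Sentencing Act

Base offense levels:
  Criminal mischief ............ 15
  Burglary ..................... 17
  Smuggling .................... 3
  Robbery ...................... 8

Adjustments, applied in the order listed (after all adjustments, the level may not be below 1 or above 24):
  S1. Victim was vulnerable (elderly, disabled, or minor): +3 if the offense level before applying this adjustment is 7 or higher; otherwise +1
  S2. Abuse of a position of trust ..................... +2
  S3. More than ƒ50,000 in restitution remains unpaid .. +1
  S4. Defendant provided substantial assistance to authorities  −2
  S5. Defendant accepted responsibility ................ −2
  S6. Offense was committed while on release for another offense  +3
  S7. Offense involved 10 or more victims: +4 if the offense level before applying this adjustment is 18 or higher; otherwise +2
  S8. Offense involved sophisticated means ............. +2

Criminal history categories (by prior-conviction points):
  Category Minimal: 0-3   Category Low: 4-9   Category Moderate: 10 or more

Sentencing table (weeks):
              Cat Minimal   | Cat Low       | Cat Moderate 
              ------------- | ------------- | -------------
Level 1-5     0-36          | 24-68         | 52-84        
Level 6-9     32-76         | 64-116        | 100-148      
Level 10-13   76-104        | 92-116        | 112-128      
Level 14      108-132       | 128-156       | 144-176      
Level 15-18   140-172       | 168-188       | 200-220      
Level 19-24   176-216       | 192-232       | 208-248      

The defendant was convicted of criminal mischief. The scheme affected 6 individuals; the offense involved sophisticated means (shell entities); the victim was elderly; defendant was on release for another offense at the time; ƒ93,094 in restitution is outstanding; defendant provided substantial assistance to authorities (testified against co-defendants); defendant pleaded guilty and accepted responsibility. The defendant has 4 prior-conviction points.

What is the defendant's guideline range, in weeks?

Base offense level for criminal mischief: 15.
S1 applies (level before this adjustment is 15 ≥ 7, so +3): 15 + 3 = 18.
S3 applies: 18 + 1 = 19.
S4 applies: 19 − 2 = 17.
S5 applies: 17 − 2 = 15.
S6 applies: 15 + 3 = 18.
S8 applies: 18 + 2 = 20.
Final offense level: 20.
Criminal history: 4 prior points → Category Low (4-9).
Level 20 falls in the 19-24 band.
Grid: Level 19-24 × Category Low = 192-232 weeks.

192-232 weeks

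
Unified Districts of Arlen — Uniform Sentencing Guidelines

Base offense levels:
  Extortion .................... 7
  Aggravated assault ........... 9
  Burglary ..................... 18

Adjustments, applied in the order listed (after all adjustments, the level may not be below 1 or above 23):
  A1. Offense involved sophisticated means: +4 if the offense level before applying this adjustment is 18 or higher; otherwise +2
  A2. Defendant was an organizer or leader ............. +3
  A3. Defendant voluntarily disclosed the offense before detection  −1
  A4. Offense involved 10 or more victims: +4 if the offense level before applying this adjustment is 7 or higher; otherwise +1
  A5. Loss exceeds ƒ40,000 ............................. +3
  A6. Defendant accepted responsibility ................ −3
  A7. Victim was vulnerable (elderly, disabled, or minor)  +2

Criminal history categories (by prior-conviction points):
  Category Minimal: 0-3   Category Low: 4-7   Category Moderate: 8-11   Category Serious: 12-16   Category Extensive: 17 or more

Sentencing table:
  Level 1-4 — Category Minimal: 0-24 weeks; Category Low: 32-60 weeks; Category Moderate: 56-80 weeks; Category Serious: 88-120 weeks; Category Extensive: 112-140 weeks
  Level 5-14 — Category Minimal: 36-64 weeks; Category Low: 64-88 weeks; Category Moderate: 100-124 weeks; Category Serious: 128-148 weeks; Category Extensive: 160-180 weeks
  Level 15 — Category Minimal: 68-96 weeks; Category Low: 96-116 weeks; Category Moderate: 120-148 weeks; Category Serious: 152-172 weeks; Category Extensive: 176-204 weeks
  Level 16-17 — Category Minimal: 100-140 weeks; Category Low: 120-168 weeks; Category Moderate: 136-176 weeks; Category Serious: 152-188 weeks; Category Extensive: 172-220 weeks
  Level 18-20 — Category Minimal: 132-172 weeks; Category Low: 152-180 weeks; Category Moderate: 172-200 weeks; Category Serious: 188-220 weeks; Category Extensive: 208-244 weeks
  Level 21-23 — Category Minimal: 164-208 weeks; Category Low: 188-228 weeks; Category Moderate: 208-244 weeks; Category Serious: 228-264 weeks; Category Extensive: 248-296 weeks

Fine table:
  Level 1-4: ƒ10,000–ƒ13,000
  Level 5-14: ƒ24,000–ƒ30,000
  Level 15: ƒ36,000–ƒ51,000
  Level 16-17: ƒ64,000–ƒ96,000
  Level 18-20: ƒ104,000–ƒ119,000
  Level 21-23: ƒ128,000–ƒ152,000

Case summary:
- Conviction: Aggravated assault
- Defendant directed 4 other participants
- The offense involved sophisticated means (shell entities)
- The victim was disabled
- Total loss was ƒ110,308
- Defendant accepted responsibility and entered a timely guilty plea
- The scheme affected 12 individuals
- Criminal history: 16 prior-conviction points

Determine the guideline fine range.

Base offense level for aggravated assault: 9.
A1 applies (level before this adjustment is 9 < 18, so +2): 9 + 2 = 11.
A2 applies: 11 + 3 = 14.
A4 applies (level before this adjustment is 14 ≥ 7, so +4): 14 + 4 = 18.
A5 applies: 18 + 3 = 21.
A6 applies: 21 − 3 = 18.
A7 applies: 18 + 2 = 20.
Final offense level: 20.
Level 20 falls in the 18-20 band.
Fine table: Level 18-20 → ƒ104,000–ƒ119,000.

ƒ104,000–ƒ119,000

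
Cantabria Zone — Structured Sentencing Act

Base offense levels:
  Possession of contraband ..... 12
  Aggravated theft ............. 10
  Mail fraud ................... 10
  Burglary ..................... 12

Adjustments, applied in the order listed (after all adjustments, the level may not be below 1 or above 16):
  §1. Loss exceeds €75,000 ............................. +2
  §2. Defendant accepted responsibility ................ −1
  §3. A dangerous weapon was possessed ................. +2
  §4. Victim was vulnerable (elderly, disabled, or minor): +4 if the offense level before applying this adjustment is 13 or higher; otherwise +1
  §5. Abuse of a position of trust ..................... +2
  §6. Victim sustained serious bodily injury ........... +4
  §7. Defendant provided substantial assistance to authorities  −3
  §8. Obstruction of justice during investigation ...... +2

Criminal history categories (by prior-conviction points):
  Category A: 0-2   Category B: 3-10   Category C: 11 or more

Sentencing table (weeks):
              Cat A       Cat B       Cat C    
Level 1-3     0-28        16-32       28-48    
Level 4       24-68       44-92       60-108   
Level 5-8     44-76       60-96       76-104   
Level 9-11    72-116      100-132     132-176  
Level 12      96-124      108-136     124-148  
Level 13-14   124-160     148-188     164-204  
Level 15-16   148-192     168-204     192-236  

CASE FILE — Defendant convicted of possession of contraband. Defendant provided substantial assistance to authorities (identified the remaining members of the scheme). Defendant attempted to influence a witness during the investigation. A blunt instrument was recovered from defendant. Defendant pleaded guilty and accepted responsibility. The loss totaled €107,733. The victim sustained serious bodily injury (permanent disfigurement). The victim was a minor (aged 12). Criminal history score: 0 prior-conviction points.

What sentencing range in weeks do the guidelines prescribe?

148-192 weeks

Base offense level for possession of contraband: 12.
§1 applies: 12 + 2 = 14.
§2 applies: 14 − 1 = 13.
§3 applies: 13 + 2 = 15.
§4 applies (level before this adjustment is 15 ≥ 13, so +4): 15 + 4 = 19.
§6 applies: 19 + 4 = 23.
§7 applies: 23 − 3 = 20.
§8 applies: 20 + 2 = 22.
Level 22 exceeds the maximum of 16; capped at 16.
Final offense level: 16.
Criminal history: 0 prior points → Category A (0-2).
Level 16 falls in the 15-16 band.
Grid: Level 15-16 × Category A = 148-192 weeks.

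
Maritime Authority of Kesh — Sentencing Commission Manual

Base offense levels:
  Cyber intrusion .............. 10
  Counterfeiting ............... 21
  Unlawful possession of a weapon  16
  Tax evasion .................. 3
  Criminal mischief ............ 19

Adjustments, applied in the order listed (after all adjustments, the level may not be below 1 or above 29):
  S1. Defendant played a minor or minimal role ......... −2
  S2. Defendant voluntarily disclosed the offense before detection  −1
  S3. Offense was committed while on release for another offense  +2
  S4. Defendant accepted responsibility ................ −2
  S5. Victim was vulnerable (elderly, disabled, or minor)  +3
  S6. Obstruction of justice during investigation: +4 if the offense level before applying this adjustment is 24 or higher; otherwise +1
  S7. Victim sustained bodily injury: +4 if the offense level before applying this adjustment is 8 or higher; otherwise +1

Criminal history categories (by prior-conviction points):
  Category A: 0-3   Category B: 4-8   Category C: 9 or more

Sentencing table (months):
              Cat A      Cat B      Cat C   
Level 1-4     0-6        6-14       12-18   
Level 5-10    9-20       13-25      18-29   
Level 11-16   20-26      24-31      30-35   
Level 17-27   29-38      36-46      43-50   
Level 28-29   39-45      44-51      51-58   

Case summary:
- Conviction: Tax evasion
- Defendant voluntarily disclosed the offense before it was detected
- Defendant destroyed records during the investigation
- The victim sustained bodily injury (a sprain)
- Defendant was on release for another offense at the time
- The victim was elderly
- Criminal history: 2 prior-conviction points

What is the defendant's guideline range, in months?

Base offense level for tax evasion: 3.
S2 applies: 3 − 1 = 2.
S3 applies: 2 + 2 = 4.
S4 does not apply.
S5 applies: 4 + 3 = 7.
S6 applies (level before this adjustment is 7 < 24, so +1): 7 + 1 = 8.
S7 applies (level before this adjustment is 8 ≥ 8, so +4): 8 + 4 = 12.
Final offense level: 12.
Criminal history: 2 prior points → Category A (0-3).
Level 12 falls in the 11-16 band.
Grid: Level 11-16 × Category A = 20-26 months.

20-26 months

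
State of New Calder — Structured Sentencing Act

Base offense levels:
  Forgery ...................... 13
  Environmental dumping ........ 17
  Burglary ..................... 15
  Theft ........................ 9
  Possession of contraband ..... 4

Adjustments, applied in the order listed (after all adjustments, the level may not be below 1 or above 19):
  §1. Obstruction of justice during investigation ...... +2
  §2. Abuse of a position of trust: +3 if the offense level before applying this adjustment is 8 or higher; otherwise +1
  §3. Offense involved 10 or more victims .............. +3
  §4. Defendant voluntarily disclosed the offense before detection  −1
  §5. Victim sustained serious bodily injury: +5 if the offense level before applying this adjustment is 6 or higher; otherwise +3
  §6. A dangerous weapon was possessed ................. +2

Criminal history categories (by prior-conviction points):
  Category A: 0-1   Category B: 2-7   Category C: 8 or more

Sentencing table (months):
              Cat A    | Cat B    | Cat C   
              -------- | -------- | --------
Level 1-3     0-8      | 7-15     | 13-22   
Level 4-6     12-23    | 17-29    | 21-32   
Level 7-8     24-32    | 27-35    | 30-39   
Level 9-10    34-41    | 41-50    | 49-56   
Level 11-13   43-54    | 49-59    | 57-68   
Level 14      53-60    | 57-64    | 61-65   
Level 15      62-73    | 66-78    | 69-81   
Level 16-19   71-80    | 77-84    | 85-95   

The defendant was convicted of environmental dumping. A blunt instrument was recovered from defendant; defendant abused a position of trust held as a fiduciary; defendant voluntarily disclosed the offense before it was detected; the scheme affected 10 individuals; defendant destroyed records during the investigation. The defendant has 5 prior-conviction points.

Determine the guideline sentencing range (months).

77-84 months

Base offense level for environmental dumping: 17.
§1 applies: 17 + 2 = 19.
§2 applies (level before this adjustment is 19 ≥ 8, so +3): 19 + 3 = 22.
§3 applies: 22 + 3 = 25.
§4 applies: 25 − 1 = 24.
§5 does not apply.
§6 applies: 24 + 2 = 26.
Level 26 exceeds the maximum of 19; capped at 19.
Final offense level: 19.
Criminal history: 5 prior points → Category B (2-7).
Level 19 falls in the 16-19 band.
Grid: Level 16-19 × Category B = 77-84 months.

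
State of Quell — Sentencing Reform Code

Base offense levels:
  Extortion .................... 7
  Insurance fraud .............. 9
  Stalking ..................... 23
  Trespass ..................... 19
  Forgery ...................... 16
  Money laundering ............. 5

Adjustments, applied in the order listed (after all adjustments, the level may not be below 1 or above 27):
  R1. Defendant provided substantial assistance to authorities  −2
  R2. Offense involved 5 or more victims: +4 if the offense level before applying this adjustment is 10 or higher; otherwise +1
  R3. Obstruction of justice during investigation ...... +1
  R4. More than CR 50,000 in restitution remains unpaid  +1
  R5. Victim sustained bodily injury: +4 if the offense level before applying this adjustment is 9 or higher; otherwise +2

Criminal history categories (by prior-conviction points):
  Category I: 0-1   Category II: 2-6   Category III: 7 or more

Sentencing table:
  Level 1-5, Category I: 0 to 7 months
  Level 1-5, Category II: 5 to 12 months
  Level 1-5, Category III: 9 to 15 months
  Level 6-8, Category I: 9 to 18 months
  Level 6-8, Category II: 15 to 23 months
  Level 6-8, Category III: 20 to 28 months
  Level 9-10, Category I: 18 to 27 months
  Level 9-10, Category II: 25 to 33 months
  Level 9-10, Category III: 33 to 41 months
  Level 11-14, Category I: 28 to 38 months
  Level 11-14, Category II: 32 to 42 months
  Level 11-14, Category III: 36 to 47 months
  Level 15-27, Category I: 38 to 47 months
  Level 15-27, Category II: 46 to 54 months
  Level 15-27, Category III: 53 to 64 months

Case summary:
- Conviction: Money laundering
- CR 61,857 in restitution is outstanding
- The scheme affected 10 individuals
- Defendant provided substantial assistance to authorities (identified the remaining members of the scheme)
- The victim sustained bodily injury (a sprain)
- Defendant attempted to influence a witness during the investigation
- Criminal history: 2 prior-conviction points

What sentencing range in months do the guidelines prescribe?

Base offense level for money laundering: 5.
R1 applies: 5 − 2 = 3.
R2 applies (level before this adjustment is 3 < 10, so +1): 3 + 1 = 4.
R3 applies: 4 + 1 = 5.
R4 applies: 5 + 1 = 6.
R5 applies (level before this adjustment is 6 < 9, so +2): 6 + 2 = 8.
Final offense level: 8.
Criminal history: 2 prior points → Category II (2-6).
Level 8 falls in the 6-8 band.
Grid: Level 6-8 × Category II = 15-23 months.

15-23 months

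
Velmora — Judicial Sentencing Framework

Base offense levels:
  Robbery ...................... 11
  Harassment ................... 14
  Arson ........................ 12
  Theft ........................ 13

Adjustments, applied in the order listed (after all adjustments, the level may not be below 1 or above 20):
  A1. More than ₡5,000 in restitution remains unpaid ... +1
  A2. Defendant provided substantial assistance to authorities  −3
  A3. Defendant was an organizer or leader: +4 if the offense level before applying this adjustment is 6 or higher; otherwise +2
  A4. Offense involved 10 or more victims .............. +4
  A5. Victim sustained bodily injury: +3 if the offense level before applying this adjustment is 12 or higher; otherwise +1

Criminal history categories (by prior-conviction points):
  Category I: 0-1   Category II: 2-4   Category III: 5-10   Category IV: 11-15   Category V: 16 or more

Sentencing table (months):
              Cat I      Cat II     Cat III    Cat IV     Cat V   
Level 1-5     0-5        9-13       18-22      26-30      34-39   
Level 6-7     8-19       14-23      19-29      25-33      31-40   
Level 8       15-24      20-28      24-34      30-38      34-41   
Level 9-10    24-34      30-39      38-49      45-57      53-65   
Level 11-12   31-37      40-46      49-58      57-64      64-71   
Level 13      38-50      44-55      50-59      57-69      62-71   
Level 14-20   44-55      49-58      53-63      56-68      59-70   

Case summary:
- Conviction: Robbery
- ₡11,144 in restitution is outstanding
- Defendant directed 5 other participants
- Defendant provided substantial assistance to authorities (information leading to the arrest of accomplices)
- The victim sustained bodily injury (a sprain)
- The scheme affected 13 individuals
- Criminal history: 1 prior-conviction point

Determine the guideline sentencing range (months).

44-55 months

Base offense level for robbery: 11.
A1 applies: 11 + 1 = 12.
A2 applies: 12 − 3 = 9.
A3 applies (level before this adjustment is 9 ≥ 6, so +4): 9 + 4 = 13.
A4 applies: 13 + 4 = 17.
A5 applies (level before this adjustment is 17 ≥ 12, so +3): 17 + 3 = 20.
Final offense level: 20.
Criminal history: 1 prior point → Category I (0-1).
Level 20 falls in the 14-20 band.
Grid: Level 14-20 × Category I = 44-55 months.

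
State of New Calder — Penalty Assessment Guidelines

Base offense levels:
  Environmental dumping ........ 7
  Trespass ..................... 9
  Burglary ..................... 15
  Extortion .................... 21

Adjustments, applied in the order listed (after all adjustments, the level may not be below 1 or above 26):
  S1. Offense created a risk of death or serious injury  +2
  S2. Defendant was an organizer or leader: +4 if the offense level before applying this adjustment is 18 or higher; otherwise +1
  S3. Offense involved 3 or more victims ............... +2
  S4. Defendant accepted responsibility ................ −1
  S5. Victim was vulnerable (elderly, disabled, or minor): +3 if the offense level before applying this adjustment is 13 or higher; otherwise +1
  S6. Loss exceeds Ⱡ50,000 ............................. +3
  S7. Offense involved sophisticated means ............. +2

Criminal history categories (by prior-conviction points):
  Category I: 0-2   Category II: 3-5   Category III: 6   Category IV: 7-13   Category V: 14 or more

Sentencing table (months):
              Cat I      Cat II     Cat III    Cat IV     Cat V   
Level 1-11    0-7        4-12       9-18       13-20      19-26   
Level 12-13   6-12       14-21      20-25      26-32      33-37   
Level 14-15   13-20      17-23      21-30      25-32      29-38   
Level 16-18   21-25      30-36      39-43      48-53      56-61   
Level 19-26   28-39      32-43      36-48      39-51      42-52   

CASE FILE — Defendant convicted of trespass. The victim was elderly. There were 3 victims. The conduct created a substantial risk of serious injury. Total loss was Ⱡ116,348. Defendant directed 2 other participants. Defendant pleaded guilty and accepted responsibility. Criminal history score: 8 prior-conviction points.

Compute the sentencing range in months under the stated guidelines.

39-51 months

Base offense level for trespass: 9.
S1 applies: 9 + 2 = 11.
S2 applies (level before this adjustment is 11 < 18, so +1): 11 + 1 = 12.
S3 applies: 12 + 2 = 14.
S4 applies: 14 − 1 = 13.
S5 applies (level before this adjustment is 13 ≥ 13, so +3): 13 + 3 = 16.
S6 applies: 16 + 3 = 19.
Final offense level: 19.
Criminal history: 8 prior points → Category IV (7-13).
Level 19 falls in the 19-26 band.
Grid: Level 19-26 × Category IV = 39-51 months.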